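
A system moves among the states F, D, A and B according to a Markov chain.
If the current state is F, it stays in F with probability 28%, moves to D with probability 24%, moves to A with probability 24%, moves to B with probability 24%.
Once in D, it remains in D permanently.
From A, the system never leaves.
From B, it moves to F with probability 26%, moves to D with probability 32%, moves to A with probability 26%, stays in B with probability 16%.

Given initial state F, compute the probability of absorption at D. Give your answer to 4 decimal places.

Let h(s) be the probability of absorption at D starting from transient state s. Then h(D) = 1 and h(A) = 0. By first-step analysis:
h(F) = 0.28·h(F) + 0.24·1 + 0.24·0 + 0.24·h(B)
h(B) = 0.26·h(F) + 0.32·1 + 0.26·0 + 0.16·h(B)
Solving: h(F) = 0.5133, h(B) = 0.5398.
Starting from F, the probability is 0.5133.

0.5133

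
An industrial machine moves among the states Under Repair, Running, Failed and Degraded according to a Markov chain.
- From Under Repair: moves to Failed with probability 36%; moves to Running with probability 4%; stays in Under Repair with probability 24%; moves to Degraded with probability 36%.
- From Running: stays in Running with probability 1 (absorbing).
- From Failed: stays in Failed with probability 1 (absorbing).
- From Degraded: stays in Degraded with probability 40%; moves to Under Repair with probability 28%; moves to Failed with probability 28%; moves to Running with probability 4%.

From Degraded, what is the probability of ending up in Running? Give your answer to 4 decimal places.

Let h(s) be the probability of absorption at Running starting from transient state s. Then h(Running) = 1 and h(Failed) = 0. By first-step analysis:
h(Under Repair) = 0.24·h(Under Repair) + 0.04·1 + 0.36·0 + 0.36·h(Degraded)
h(Degraded) = 0.28·h(Under Repair) + 0.04·1 + 0.28·0 + 0.4·h(Degraded)
Solving: h(Under Repair) = 0.1081, h(Degraded) = 0.1171.
Starting from Degraded, the probability is 0.1171.

0.1171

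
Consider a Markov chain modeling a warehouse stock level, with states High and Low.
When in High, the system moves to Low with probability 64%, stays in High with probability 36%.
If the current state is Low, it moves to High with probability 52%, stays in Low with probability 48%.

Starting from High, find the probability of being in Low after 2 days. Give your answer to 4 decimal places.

0.5376

Sum over the intermediate state after 1 day:
P = P(High→High)·P(High→Low) + P(High→Low)·P(Low→Low)
  = 0.36×0.64 + 0.64×0.48
  = 0.2304 + 0.3072 = 0.5376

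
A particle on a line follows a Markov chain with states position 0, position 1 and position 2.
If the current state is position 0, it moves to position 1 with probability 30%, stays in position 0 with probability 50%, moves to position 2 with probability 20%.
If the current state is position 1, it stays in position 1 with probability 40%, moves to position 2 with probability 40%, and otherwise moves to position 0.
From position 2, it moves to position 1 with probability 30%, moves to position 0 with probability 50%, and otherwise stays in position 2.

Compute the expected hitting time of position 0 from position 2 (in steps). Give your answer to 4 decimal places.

Let t(s) be the expected number of steps to first reach position 0 from state s, with t(position 0) = 0. Conditioning on the first step:
t(position 1) = 1 + 0.4·t(position 1) + 0.4·t(position 2)
t(position 2) = 1 + 0.3·t(position 1) + 0.2·t(position 2)
Solving: t(position 1) = 3.3333, t(position 2) = 2.5000.
Expected steps from position 2 to position 0: 2.5000.

2.5000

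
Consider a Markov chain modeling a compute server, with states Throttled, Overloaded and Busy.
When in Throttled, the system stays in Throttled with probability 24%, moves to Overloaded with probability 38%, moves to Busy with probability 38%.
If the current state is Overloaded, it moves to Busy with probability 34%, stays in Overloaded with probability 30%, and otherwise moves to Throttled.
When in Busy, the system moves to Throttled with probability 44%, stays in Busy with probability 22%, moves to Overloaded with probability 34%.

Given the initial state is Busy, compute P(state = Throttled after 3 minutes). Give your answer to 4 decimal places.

0.3475

Propagate the distribution vector 3 minutes from Busy.
After 0 minutes: (0.0000, 0.0000, 1.0000)
After 1 minute: (0.4400, 0.3400, 0.2200)
After 2 minutes: (0.3248, 0.3440, 0.3312)
After 3 minutes: (0.3475, 0.3392, 0.3132)
P(in Throttled after 3 minutes) = 0.3475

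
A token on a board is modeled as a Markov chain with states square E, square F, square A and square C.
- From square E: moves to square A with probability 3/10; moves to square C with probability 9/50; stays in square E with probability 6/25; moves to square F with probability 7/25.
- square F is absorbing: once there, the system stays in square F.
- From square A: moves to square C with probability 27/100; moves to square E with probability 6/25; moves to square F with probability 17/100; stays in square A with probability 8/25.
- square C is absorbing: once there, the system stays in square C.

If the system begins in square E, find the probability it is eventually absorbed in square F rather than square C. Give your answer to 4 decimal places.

0.5427

Let h(s) be the probability of absorption at square F starting from transient state s. Then h(square F) = 1 and h(square C) = 0. By first-step analysis:
h(square E) = 0.24·h(square E) + 0.28·1 + 0.3·h(square A) + 0.18·0
h(square A) = 0.24·h(square E) + 0.17·1 + 0.32·h(square A) + 0.27·0
Solving: h(square E) = 0.5427, h(square A) = 0.4415.
Starting from square E, the probability is 0.5427.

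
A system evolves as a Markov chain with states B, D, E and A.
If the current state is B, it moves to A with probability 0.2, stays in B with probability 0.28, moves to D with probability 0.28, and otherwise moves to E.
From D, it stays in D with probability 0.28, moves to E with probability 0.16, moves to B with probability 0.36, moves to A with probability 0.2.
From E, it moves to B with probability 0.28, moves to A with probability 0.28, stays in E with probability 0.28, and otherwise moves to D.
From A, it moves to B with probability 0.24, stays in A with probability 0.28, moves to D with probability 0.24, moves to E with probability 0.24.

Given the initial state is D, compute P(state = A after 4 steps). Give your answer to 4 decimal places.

Propagate the distribution vector 4 steps from D.
After 0 steps: (0.0000, 1.0000, 0.0000, 0.0000)
After 1 step: (0.3600, 0.2800, 0.1600, 0.2000)
After 2 steps: (0.2944, 0.2528, 0.2240, 0.2288)
After 3 steps: (0.2911, 0.2440, 0.2287, 0.2362)
After 4 steps: (0.2901, 0.2431, 0.2296, 0.2372)
P(in A after 4 steps) = 0.2372

0.2372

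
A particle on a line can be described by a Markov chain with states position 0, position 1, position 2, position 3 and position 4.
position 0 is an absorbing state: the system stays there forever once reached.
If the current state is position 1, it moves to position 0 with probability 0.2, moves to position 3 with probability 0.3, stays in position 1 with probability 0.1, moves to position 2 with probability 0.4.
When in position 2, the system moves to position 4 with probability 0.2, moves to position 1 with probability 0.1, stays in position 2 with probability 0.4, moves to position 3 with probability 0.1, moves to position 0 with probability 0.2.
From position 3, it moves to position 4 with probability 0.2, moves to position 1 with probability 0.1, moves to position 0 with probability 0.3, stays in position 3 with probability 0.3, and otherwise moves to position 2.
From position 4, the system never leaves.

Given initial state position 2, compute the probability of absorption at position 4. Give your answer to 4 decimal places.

Let h(s) be the probability of absorption at position 4 starting from transient state s. Then h(position 4) = 1 and h(position 0) = 0. By first-step analysis:
h(position 1) = 0.2·0 + 0.1·h(position 1) + 0.4·h(position 2) + 0.3·h(position 3)
h(position 2) = 0.2·0 + 0.1·h(position 1) + 0.4·h(position 2) + 0.1·h(position 3) + 0.2·1
h(position 3) = 0.3·0 + 0.1·h(position 1) + 0.1·h(position 2) + 0.3·h(position 3) + 0.2·1
Solving: h(position 1) = 0.3354, h(position 2) = 0.4557, h(position 3) = 0.3987.
Starting from position 2, the probability is 0.4557.

0.4557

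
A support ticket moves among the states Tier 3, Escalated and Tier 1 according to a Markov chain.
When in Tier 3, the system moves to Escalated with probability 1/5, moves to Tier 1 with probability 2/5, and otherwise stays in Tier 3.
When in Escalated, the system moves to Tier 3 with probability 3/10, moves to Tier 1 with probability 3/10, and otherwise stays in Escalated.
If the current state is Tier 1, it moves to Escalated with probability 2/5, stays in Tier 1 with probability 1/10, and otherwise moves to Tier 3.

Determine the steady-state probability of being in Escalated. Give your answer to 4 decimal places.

Let the stationary distribution be π with π = πP and π_1 + π_2 + π_3 = 1.
π_1 = 0.4·π_1 + 0.3·π_2 + 0.5·π_3
π_2 = 0.2·π_1 + 0.4·π_2 + 0.4·π_3
Solving with the normalization constraint gives π = (0.3962, 0.3208, 0.2830).
So the stationary probability of Escalated is 0.3208.

0.3208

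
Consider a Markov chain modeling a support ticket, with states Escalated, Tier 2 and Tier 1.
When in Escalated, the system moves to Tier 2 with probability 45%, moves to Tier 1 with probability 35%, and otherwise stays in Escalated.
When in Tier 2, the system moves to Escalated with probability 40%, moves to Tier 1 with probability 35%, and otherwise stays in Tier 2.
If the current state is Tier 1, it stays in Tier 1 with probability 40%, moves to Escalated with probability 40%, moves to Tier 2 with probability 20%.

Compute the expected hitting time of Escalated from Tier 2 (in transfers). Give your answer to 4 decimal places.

2.5000

Let t(s) be the expected number of transfers to first reach Escalated from state s, with t(Escalated) = 0. Conditioning on the first transfer:
t(Tier 2) = 1 + 0.25·t(Tier 2) + 0.35·t(Tier 1)
t(Tier 1) = 1 + 0.2·t(Tier 2) + 0.4·t(Tier 1)
Solving: t(Tier 2) = 2.5000, t(Tier 1) = 2.5000.
Expected transfers from Tier 2 to Escalated: 2.5000.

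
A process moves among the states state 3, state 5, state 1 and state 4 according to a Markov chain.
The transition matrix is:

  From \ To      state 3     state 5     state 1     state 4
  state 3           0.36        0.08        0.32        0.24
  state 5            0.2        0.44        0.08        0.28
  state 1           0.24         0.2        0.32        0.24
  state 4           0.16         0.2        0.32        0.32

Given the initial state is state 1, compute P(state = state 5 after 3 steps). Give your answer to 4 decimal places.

Propagate the distribution vector 3 steps from state 1.
After 0 steps: (0.0000, 0.0000, 1.0000, 0.0000)
After 1 step: (0.2400, 0.2000, 0.3200, 0.2400)
After 2 steps: (0.2416, 0.2192, 0.2720, 0.2672)
After 3 steps: (0.2388, 0.2236, 0.2674, 0.2701)
P(in state 5 after 3 steps) = 0.2236

0.2236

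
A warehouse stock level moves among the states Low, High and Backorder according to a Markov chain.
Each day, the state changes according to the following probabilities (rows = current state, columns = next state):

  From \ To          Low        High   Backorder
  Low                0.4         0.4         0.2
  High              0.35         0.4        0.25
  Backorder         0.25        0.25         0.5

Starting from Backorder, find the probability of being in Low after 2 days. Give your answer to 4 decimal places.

0.3125

Sum over the intermediate state after 1 day:
P = P(Backorder→Low)·P(Low→Low) + P(Backorder→High)·P(High→Low) + P(Backorder→Backorder)·P(Backorder→Low)
  = 0.25×0.4 + 0.25×0.35 + 0.5×0.25
  = 0.1000 + 0.0875 + 0.1250 = 0.3125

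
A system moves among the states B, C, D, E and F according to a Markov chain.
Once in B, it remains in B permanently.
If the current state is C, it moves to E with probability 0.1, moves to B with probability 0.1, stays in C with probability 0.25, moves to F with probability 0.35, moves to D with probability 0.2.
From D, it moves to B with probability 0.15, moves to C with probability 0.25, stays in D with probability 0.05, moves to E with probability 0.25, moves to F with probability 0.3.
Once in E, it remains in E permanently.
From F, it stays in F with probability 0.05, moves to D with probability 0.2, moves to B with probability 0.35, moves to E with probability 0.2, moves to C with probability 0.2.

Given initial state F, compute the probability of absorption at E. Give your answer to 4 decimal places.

0.4177

Let h(s) be the probability of absorption at E starting from transient state s. Then h(E) = 1 and h(B) = 0. By first-step analysis:
h(C) = 0.1·0 + 0.25·h(C) + 0.2·h(D) + 0.1·1 + 0.35·h(F)
h(D) = 0.15·0 + 0.25·h(C) + 0.05·h(D) + 0.25·1 + 0.3·h(F)
h(F) = 0.35·0 + 0.2·h(C) + 0.2·h(D) + 0.2·1 + 0.05·h(F)
Solving: h(C) = 0.4663, h(D) = 0.5178, h(F) = 0.4177.
Starting from F, the probability is 0.4177.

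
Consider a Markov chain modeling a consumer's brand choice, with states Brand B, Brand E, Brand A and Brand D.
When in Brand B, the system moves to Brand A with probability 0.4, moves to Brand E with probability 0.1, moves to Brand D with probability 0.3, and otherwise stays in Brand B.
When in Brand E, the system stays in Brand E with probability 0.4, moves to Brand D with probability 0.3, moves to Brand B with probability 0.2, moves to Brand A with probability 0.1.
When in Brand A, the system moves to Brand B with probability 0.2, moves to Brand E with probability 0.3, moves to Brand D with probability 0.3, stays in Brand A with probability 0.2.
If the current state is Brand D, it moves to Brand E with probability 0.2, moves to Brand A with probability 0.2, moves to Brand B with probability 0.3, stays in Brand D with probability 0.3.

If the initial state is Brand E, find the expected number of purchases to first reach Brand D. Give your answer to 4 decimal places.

3.3333

Let t(s) be the expected number of purchases to first reach Brand D from state s, with t(Brand D) = 0. Conditioning on the first purchase:
t(Brand B) = 1 + 0.2·t(Brand B) + 0.1·t(Brand E) + 0.4·t(Brand A)
t(Brand E) = 1 + 0.2·t(Brand B) + 0.4·t(Brand E) + 0.1·t(Brand A)
t(Brand A) = 1 + 0.2·t(Brand B) + 0.3·t(Brand E) + 0.2·t(Brand A)
Solving: t(Brand B) = 3.3333, t(Brand E) = 3.3333, t(Brand A) = 3.3333.
Expected purchases from Brand E to Brand D: 3.3333.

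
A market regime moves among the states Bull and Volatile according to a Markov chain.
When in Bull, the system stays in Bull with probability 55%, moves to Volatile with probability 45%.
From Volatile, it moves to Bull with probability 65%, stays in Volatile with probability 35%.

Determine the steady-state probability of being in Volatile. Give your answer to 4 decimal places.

0.4091

Let the stationary distribution be π with π = πP and π_1 + π_2 = 1.
π_1 = 0.55·π_1 + 0.65·π_2
Solving with the normalization constraint gives π = (0.5909, 0.4091).
So the stationary probability of Volatile is 0.4091.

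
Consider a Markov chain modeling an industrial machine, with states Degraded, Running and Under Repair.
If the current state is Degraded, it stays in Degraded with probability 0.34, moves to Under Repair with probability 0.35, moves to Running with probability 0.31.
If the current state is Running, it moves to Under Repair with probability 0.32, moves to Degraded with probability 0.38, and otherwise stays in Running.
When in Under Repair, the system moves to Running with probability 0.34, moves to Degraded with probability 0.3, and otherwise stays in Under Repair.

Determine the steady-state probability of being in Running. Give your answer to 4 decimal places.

Let the stationary distribution be π with π = πP and π_1 + π_2 + π_3 = 1.
π_1 = 0.34·π_1 + 0.38·π_2 + 0.3·π_3
π_2 = 0.31·π_1 + 0.3·π_2 + 0.34·π_3
Solving with the normalization constraint gives π = (0.3389, 0.3171, 0.3439).
So the stationary probability of Running is 0.3171.

0.3171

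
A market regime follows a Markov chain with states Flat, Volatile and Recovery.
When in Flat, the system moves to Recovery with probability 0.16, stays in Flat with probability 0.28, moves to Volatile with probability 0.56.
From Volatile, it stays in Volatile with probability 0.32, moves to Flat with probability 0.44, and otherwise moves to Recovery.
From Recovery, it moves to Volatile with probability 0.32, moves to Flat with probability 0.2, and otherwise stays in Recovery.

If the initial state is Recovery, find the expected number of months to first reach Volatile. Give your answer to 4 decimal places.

2.6869

Let t(s) be the expected number of months to first reach Volatile from state s, with t(Volatile) = 0. Conditioning on the first month:
t(Flat) = 1 + 0.28·t(Flat) + 0.16·t(Recovery)
t(Recovery) = 1 + 0.2·t(Flat) + 0.48·t(Recovery)
Solving: t(Flat) = 1.9860, t(Recovery) = 2.6869.
Expected months from Recovery to Volatile: 2.6869.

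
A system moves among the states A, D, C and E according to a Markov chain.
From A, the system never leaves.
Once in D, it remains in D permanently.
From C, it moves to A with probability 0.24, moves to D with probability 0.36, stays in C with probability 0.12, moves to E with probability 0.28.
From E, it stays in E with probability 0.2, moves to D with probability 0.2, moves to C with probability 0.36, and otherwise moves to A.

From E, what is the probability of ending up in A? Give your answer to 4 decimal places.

Let h(s) be the probability of absorption at A starting from transient state s. Then h(A) = 1 and h(D) = 0. By first-step analysis:
h(C) = 0.24·1 + 0.36·0 + 0.12·h(C) + 0.28·h(E)
h(E) = 0.24·1 + 0.2·0 + 0.36·h(C) + 0.2·h(E)
Solving: h(C) = 0.4297, h(E) = 0.4934.
Starting from E, the probability is 0.4934.

0.4934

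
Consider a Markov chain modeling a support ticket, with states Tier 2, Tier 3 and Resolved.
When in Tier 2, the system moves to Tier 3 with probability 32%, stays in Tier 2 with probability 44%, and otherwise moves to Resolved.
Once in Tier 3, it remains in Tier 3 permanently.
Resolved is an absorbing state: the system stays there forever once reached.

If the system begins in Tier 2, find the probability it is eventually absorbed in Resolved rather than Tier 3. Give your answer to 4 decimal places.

Let h(s) be the probability of absorption at Resolved starting from transient state s. Then h(Resolved) = 1 and h(Tier 3) = 0. By first-step analysis:
h(Tier 2) = 0.44·h(Tier 2) + 0.32·0 + 0.24·1
Solving: h(Tier 2) = 0.4286.
Starting from Tier 2, the probability is 0.4286.

0.4286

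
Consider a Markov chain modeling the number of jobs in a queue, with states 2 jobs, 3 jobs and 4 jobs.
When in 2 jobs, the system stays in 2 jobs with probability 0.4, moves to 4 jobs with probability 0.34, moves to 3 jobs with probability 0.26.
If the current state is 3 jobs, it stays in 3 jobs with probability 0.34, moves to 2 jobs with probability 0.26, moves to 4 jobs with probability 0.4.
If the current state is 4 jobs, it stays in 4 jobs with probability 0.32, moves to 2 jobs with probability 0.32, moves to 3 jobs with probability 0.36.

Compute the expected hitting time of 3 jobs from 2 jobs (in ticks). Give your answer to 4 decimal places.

3.4091

Let t(s) be the expected number of ticks to first reach 3 jobs from state s, with t(3 jobs) = 0. Conditioning on the first tick:
t(2 jobs) = 1 + 0.4·t(2 jobs) + 0.34·t(4 jobs)
t(4 jobs) = 1 + 0.32·t(2 jobs) + 0.32·t(4 jobs)
Solving: t(2 jobs) = 3.4091, t(4 jobs) = 3.0749.
Expected ticks from 2 jobs to 3 jobs: 3.4091.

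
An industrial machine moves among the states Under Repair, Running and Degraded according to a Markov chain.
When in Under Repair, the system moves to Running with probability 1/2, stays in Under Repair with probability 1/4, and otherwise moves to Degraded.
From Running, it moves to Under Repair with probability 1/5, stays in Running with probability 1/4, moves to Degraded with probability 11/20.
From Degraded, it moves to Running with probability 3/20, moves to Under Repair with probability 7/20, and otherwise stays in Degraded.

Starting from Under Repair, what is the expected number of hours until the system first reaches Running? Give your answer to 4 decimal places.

Let t(s) be the expected number of hours to first reach Running from state s, with t(Running) = 0. Conditioning on the first hour:
t(Under Repair) = 1 + 0.25·t(Under Repair) + 0.25·t(Degraded)
t(Degraded) = 1 + 0.35·t(Under Repair) + 0.5·t(Degraded)
Solving: t(Under Repair) = 2.6087, t(Degraded) = 3.8261.
Expected hours from Under Repair to Running: 2.6087.

2.6087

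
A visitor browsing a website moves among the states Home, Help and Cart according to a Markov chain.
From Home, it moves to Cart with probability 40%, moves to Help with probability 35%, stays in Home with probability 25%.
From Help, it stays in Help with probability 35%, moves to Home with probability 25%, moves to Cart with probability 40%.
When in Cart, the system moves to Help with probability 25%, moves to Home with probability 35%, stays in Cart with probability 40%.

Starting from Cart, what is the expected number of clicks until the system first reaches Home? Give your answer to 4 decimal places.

Let t(s) be the expected number of clicks to first reach Home from state s, with t(Home) = 0. Conditioning on the first click:
t(Help) = 1 + 0.35·t(Help) + 0.4·t(Cart)
t(Cart) = 1 + 0.25·t(Help) + 0.4·t(Cart)
Solving: t(Help) = 3.4483, t(Cart) = 3.1034.
Expected clicks from Cart to Home: 3.1034.

3.1034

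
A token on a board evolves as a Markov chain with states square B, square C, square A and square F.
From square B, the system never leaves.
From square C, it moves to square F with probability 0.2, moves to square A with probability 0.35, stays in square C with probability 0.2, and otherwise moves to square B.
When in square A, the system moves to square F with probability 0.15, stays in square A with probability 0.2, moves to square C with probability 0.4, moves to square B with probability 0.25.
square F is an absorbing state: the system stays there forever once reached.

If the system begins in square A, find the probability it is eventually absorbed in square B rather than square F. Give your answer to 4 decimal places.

Let h(s) be the probability of absorption at square B starting from transient state s. Then h(square B) = 1 and h(square F) = 0. By first-step analysis:
h(square C) = 0.25·1 + 0.2·h(square C) + 0.35·h(square A) + 0.2·0
h(square A) = 0.25·1 + 0.4·h(square C) + 0.2·h(square A) + 0.15·0
Solving: h(square C) = 0.5750, h(square A) = 0.6000.
Starting from square A, the probability is 0.6000.

0.6000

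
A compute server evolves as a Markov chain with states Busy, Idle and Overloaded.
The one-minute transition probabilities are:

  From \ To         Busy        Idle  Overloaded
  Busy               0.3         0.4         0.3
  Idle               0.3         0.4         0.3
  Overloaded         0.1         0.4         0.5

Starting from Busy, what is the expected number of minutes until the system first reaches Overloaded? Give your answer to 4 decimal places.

Let t(s) be the expected number of minutes to first reach Overloaded from state s, with t(Overloaded) = 0. Conditioning on the first minute:
t(Busy) = 1 + 0.3·t(Busy) + 0.4·t(Idle)
t(Idle) = 1 + 0.3·t(Busy) + 0.4·t(Idle)
Solving: t(Busy) = 3.3333, t(Idle) = 3.3333.
Expected minutes from Busy to Overloaded: 3.3333.

3.3333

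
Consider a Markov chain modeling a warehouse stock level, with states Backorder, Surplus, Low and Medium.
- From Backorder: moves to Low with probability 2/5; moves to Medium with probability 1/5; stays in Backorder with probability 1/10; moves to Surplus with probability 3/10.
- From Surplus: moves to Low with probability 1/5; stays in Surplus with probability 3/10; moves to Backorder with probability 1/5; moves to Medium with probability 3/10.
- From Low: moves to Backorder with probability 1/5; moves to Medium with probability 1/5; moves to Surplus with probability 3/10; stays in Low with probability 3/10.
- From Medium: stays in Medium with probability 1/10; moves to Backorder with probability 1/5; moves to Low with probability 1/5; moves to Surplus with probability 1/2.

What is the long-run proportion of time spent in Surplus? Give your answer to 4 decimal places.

0.3426

Let the stationary distribution be π with π = πP and π_1 + π_2 + π_3 + π_4 = 1.
π_1 = 0.1·π_1 + 0.2·π_2 + 0.2·π_3 + 0.2·π_4
π_2 = 0.3·π_1 + 0.3·π_2 + 0.3·π_3 + 0.5·π_4
π_3 = 0.4·π_1 + 0.2·π_2 + 0.3·π_3 + 0.2·π_4
Solving with the normalization constraint gives π = (0.1818, 0.3426, 0.2626, 0.2130).
So the stationary probability of Surplus is 0.3426.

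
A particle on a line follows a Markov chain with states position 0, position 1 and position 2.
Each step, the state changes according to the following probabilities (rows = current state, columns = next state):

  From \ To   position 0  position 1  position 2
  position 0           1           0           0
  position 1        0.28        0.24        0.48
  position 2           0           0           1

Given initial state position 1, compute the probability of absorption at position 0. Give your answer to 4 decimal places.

0.3684

Let h(s) be the probability of absorption at position 0 starting from transient state s. Then h(position 0) = 1 and h(position 2) = 0. By first-step analysis:
h(position 1) = 0.28·1 + 0.24·h(position 1) + 0.48·0
Solving: h(position 1) = 0.3684.
Starting from position 1, the probability is 0.3684.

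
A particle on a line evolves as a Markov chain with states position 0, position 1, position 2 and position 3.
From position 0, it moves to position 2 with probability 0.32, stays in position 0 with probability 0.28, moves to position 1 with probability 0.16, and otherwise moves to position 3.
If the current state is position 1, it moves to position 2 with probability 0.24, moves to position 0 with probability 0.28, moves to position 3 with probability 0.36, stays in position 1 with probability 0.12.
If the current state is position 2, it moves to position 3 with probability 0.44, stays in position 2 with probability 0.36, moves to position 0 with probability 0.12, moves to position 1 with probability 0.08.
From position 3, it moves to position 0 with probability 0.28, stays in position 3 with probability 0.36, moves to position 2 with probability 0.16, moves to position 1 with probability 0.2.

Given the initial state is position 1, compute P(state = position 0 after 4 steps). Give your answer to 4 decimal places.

0.2379

Propagate the distribution vector 4 steps from position 1.
After 0 steps: (0.0000, 1.0000, 0.0000, 0.0000)
After 1 step: (0.2800, 0.1200, 0.2400, 0.3600)
After 2 steps: (0.2416, 0.1504, 0.2624, 0.3456)
After 3 steps: (0.2380, 0.1468, 0.2632, 0.3520)
After 4 steps: (0.2379, 0.1472, 0.2625, 0.3525)
P(in position 0 after 4 steps) = 0.2379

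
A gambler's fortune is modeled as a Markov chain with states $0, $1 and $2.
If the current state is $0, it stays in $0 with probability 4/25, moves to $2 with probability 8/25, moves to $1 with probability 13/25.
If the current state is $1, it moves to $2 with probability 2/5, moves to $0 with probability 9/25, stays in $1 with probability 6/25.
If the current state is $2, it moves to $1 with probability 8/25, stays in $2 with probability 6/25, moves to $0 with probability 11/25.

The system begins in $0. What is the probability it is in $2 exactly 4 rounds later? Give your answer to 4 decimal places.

0.3238

Propagate the distribution vector 4 rounds from $0.
After 0 rounds: (1.0000, 0.0000, 0.0000)
After 1 round: (0.1600, 0.5200, 0.3200)
After 2 rounds: (0.3536, 0.3104, 0.3360)
After 3 rounds: (0.3162, 0.3659, 0.3180)
After 4 rounds: (0.3222, 0.3540, 0.3238)
P(in $2 after 4 rounds) = 0.3238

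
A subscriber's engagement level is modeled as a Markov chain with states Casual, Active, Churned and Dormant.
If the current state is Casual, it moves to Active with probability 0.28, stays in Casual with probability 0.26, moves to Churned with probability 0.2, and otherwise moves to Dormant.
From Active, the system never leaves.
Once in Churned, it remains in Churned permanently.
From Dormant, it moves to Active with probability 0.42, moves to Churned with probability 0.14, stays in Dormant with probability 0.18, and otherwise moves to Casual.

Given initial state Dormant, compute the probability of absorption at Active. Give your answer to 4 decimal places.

0.7114

Let h(s) be the probability of absorption at Active starting from transient state s. Then h(Active) = 1 and h(Churned) = 0. By first-step analysis:
h(Casual) = 0.26·h(Casual) + 0.28·1 + 0.2·0 + 0.26·h(Dormant)
h(Dormant) = 0.26·h(Casual) + 0.42·1 + 0.14·0 + 0.18·h(Dormant)
Solving: h(Casual) = 0.6283, h(Dormant) = 0.7114.
Starting from Dormant, the probability is 0.7114.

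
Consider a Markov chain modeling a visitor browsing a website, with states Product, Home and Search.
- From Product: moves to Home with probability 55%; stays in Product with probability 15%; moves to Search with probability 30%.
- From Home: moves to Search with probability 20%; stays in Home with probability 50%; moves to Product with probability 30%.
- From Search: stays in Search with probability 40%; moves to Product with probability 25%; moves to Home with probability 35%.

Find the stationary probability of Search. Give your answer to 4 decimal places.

0.2811

Let the stationary distribution be π with π = πP and π_1 + π_2 + π_3 = 1.
π_1 = 0.15·π_1 + 0.3·π_2 + 0.25·π_3
π_2 = 0.55·π_1 + 0.5·π_2 + 0.35·π_3
Solving with the normalization constraint gives π = (0.2486, 0.4703, 0.2811).
So the stationary probability of Search is 0.2811.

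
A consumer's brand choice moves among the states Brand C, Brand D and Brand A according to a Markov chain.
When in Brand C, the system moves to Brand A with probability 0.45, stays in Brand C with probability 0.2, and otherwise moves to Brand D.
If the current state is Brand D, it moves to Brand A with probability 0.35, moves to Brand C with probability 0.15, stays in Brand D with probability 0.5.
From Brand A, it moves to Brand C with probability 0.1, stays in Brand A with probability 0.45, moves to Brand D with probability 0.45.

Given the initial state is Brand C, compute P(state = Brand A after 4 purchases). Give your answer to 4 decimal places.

0.4041

Propagate the distribution vector 4 purchases from Brand C.
After 0 purchases: (1.0000, 0.0000, 0.0000)
After 1 purchase: (0.2000, 0.3500, 0.4500)
After 2 purchases: (0.1375, 0.4475, 0.4150)
After 3 purchases: (0.1361, 0.4586, 0.4053)
After 4 purchases: (0.1365, 0.4593, 0.4041)
P(in Brand A after 4 purchases) = 0.4041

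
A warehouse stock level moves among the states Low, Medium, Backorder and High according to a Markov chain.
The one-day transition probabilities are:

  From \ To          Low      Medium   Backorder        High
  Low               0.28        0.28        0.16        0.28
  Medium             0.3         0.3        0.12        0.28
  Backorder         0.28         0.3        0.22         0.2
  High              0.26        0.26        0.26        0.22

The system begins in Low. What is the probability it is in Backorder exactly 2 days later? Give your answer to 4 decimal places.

Propagate the distribution vector 2 days from Low.
After 0 days: (1.0000, 0.0000, 0.0000, 0.0000)
After 1 day: (0.2800, 0.2800, 0.1600, 0.2800)
After 2 days: (0.2800, 0.2832, 0.1864, 0.2504)
P(in Backorder after 2 days) = 0.1864

0.1864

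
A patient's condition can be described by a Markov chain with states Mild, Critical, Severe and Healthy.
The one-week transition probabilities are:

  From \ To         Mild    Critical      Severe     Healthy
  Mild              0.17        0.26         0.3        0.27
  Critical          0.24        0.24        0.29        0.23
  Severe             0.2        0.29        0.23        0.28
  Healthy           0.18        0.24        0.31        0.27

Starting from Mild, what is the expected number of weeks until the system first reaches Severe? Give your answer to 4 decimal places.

Let t(s) be the expected number of weeks to first reach Severe from state s, with t(Severe) = 0. Conditioning on the first week:
t(Mild) = 1 + 0.17·t(Mild) + 0.26·t(Critical) + 0.27·t(Healthy)
t(Critical) = 1 + 0.24·t(Mild) + 0.24·t(Critical) + 0.23·t(Healthy)
t(Healthy) = 1 + 0.18·t(Mild) + 0.24·t(Critical) + 0.27·t(Healthy)
Solving: t(Mild) = 3.3322, t(Critical) = 3.3662, t(Healthy) = 3.2982.
Expected weeks from Mild to Severe: 3.3322.

3.3322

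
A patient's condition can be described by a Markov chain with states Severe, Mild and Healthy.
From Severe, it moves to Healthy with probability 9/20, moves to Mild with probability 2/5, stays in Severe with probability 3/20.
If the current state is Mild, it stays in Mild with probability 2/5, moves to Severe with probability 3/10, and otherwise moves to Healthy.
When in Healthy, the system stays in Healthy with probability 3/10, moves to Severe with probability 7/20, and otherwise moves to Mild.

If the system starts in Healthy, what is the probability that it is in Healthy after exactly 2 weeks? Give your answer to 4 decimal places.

Sum over the intermediate state after 1 week:
P = P(Healthy→Severe)·P(Severe→Healthy) + P(Healthy→Mild)·P(Mild→Healthy) + P(Healthy→Healthy)·P(Healthy→Healthy)
  = 0.35×0.45 + 0.35×0.3 + 0.3×0.3
  = 0.1575 + 0.1050 + 0.0900 = 0.3525

0.3525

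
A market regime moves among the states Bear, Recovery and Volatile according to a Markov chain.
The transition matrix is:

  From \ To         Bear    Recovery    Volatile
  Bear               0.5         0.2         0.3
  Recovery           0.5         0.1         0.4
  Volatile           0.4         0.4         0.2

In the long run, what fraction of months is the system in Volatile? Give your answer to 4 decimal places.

0.2941

Let the stationary distribution be π with π = πP and π_1 + π_2 + π_3 = 1.
π_1 = 0.5·π_1 + 0.5·π_2 + 0.4·π_3
π_2 = 0.2·π_1 + 0.1·π_2 + 0.4·π_3
Solving with the normalization constraint gives π = (0.4706, 0.2353, 0.2941).
So the stationary probability of Volatile is 0.2941.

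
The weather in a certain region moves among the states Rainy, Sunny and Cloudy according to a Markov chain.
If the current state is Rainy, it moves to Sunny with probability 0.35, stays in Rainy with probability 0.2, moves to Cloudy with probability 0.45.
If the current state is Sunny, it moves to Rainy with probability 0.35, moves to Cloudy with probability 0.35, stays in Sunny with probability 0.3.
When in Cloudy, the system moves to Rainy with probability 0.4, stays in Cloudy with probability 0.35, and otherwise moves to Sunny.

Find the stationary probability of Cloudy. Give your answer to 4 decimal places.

Let the stationary distribution be π with π = πP and π_1 + π_2 + π_3 = 1.
π_1 = 0.2·π_1 + 0.35·π_2 + 0.4·π_3
π_2 = 0.35·π_1 + 0.3·π_2 + 0.25·π_3
Solving with the normalization constraint gives π = (0.3210, 0.2969, 0.3821).
So the stationary probability of Cloudy is 0.3821.

0.3821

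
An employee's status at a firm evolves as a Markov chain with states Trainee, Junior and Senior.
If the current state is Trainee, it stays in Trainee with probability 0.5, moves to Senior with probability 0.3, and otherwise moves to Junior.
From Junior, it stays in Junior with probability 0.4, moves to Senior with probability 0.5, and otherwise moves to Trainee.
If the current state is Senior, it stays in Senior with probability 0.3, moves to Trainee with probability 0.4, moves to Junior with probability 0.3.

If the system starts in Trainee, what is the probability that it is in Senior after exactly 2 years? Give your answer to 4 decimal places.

0.3400

Sum over the intermediate state after 1 year:
P = P(Trainee→Trainee)·P(Trainee→Senior) + P(Trainee→Junior)·P(Junior→Senior) + P(Trainee→Senior)·P(Senior→Senior)
  = 0.5×0.3 + 0.2×0.5 + 0.3×0.3
  = 0.1500 + 0.1000 + 0.0900 = 0.3400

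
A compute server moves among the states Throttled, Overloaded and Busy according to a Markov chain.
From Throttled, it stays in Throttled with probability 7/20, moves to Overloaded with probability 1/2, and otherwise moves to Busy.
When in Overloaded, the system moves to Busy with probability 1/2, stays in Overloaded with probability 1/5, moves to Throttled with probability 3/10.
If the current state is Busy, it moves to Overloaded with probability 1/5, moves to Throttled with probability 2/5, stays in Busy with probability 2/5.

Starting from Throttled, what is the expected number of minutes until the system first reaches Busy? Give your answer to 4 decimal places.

3.5135

Let t(s) be the expected number of minutes to first reach Busy from state s, with t(Busy) = 0. Conditioning on the first minute:
t(Throttled) = 1 + 0.35·t(Throttled) + 0.5·t(Overloaded)
t(Overloaded) = 1 + 0.3·t(Throttled) + 0.2·t(Overloaded)
Solving: t(Throttled) = 3.5135, t(Overloaded) = 2.5676.
Expected minutes from Throttled to Busy: 3.5135.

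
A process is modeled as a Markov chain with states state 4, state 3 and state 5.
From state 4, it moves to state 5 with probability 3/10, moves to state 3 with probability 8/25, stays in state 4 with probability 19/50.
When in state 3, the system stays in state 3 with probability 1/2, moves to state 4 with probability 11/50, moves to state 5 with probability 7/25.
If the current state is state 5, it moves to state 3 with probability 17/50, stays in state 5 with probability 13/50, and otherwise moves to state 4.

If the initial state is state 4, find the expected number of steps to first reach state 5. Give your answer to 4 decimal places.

Let t(s) be the expected number of steps to first reach state 5 from state s, with t(state 5) = 0. Conditioning on the first step:
t(state 4) = 1 + 0.38·t(state 4) + 0.32·t(state 3)
t(state 3) = 1 + 0.22·t(state 4) + 0.5·t(state 3)
Solving: t(state 4) = 3.4224, t(state 3) = 3.5058.
Expected steps from state 4 to state 5: 3.4224.

3.4224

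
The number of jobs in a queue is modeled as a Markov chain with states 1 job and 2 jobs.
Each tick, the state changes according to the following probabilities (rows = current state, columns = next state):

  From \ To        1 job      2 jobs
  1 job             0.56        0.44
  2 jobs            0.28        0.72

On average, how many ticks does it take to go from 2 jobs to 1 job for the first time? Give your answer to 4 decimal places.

3.5714

Let t(s) be the expected number of ticks to first reach 1 job from state s, with t(1 job) = 0. Conditioning on the first tick:
t(2 jobs) = 1 + 0.72·t(2 jobs)
Solving: t(2 jobs) = 3.5714.
Expected ticks from 2 jobs to 1 job: 3.5714.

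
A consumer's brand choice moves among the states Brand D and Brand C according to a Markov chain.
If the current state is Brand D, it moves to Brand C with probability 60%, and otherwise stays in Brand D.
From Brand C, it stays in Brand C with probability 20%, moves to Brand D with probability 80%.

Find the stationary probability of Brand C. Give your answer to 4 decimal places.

0.4286

Let the stationary distribution be π with π = πP and π_1 + π_2 = 1.
π_1 = 0.4·π_1 + 0.8·π_2
Solving with the normalization constraint gives π = (0.5714, 0.4286).
So the stationary probability of Brand C is 0.4286.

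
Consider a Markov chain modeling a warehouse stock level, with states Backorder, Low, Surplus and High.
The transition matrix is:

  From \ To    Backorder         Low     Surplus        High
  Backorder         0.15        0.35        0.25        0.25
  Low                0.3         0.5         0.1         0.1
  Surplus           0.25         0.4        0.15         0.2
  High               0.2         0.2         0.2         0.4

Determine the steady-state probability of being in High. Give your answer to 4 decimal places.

0.2168

Let the stationary distribution be π with π = πP and π_1 + π_2 + π_3 + π_4 = 1.
π_1 = 0.15·π_1 + 0.3·π_2 + 0.25·π_3 + 0.2·π_4
π_2 = 0.35·π_1 + 0.5·π_2 + 0.4·π_3 + 0.2·π_4
π_3 = 0.25·π_1 + 0.1·π_2 + 0.15·π_3 + 0.2·π_4
Solving with the normalization constraint gives π = (0.2348, 0.3832, 0.1652, 0.2168).
So the stationary probability of High is 0.2168.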